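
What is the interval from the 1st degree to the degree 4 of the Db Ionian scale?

perfect 4th

Spelling the Db Ionian scale: Db Eb F Gb Ab Bb C.
1st degree = Db; 4th scale degree = Gb.
Db up to Gb spans 4 letter names and 5 semitones — a perfect fourth.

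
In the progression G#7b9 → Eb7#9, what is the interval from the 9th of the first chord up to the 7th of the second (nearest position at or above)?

diminished fourth

The 9th of G#7b9 is A; the 7th of Eb7#9 is Db.
4 letter names make it a fourth; at 4 semitones (a half step narrower than perfect) the quality is diminished.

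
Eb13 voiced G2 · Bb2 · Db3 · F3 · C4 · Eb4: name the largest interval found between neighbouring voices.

Adjacent intervals: G2→Bb2 = minor third; Bb2→Db3 = minor third; Db3→F3 = major third; F3→C4 = perfect fifth; C4→Eb4 = minor third.
The largest is F3 to C4, a perfect fifth (7 semitones).

perfect fifth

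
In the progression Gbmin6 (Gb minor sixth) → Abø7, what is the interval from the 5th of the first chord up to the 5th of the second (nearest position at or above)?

The 5th of Gbmin6 (Gb minor sixth) is Db; the 5th of Abø7 is Ebb.
2 letter names make it a second; at 1 semitone (a half step narrower than major) the quality is minor.

minor second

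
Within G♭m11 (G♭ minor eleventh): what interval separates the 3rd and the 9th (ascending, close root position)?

G♭m11 is spelled G♭, B𝄫, D♭, F♭, A♭, C♭.
So we need the interval from B𝄫 up to A♭.
Counting 7 letters and 11 half steps from B𝄫 gives a major seventh.

M7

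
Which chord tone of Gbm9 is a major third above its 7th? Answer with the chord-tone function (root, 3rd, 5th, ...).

9th

The chord tones of Gb minor ninth are Gb, Bbb, Db, Fb, Ab.
The 7th is Fb. A major third above Fb is Ab.
Ab is the chord's 9th.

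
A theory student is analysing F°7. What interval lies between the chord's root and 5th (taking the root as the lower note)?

Spelling the chord: F Ab Cb Ebb.
That puts F below Cb.
From F to Cb: 6 semitones over a fifth = diminished.

diminished 5th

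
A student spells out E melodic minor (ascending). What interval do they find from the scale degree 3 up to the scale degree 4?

Spelling E melodic minor (ascending): E F# G A B C# D#.
That puts G below A.
From G to A is 2 semitones, exactly the major second.

major second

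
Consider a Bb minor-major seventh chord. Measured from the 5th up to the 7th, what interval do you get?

major 3rd

BbmM7: Bb–Db–F–A.
The 5th is F and the 7th is A.
From F to A is 4 semitones, exactly the major third.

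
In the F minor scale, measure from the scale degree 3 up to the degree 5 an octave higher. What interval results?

F natural minor: F G Ab Bb C Db Eb.
That puts Ab below C.
Counting 10 letters and 16 half steps from Ab gives a major tenth.

major tenth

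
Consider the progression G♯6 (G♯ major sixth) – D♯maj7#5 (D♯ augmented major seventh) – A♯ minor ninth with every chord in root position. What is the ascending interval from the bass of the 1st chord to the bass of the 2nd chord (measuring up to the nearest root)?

P5

The roots are G♯ and D♯.
G♯ up to D♯ spans 5 letter names and 7 semitones — a perfect fifth.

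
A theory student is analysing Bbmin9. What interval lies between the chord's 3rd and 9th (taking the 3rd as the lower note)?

Bbm9 is spelled Bb, Db, F, Ab, C.
So we need the interval from Db up to C.
From Db to C is 11 semitones, exactly the major seventh.

major seventh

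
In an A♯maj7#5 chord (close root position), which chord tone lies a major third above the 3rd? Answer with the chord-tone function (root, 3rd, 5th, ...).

Spelling the chord: A♯–C𝄪–E𝄪–G𝄪.
The 3rd is C𝄪. A major third above C𝄪 is E𝄪.
E𝄪 is the chord's 5th.

5th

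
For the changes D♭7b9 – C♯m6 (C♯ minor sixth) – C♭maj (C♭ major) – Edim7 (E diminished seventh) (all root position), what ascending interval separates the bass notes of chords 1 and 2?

The roots are D♭ and C♯.
7 letter names make it a seventh; at 12 semitones (a half step wider than major) the quality is augmented.

augmented seventh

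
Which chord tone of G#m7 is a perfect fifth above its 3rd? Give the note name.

Spelling the chord: G#–B–D#–F#.
The 3rd is B. A perfect fifth above B is F#.
F# is the chord's 7th.

F#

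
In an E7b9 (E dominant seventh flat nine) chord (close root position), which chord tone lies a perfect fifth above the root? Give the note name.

B

The chord tones of E7b9 (E dominant seventh flat nine) are E–G♯–B–D–F.
The root is E. A perfect fifth above E is B.
B is the chord's 5th.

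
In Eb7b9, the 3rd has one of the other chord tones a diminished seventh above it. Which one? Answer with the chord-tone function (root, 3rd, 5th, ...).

The chord tones of Eb dominant seventh flat nine are Eb G Bb Db Fb.
The 3rd is G. A diminished seventh above G is Fb.
Fb is the chord's 9th.

9th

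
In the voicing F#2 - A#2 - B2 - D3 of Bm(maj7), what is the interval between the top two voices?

m3

Those voices are B2 and D3.
3 letter names make it a third; at 3 semitones (a half step narrower than major) the quality is minor.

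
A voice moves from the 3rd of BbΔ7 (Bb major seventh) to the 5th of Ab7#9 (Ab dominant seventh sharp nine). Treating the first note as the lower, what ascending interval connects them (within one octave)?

The 3rd of BbΔ7 (Bb major seventh) is D; the 5th of Ab7#9 (Ab dominant seventh sharp nine) is Eb.
D up to Eb is 1 semitone, a half step narrower than a major second, so the interval is minor.

minor second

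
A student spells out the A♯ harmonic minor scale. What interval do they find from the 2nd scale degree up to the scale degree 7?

A♯ harmonic minor: A♯ B♯ C♯ D♯ E♯ F♯ G𝄪.
The 2nd scale degree is B♯ and the degree 7 is G𝄪.
Counting 6 letters and 9 half steps from B♯ gives a major sixth.

major sixth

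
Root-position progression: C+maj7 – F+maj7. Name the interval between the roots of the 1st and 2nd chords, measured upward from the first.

perfect 4th

The roots are C and F.
From C to F is 5 semitones, exactly the perfect fourth.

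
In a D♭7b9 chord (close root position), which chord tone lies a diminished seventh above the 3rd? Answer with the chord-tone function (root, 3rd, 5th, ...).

9th

D♭7b9: D♭, F, A♭, C♭, E𝄫.
The 3rd is F. A diminished seventh above F is E𝄫.
E𝄫 is the chord's 9th.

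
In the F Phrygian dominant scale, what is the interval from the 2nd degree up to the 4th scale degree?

Spelling the F Phrygian dominant scale: F G♭ A B♭ C D♭ E♭.
That puts G♭ below B♭.
From G♭ to B♭ is 4 semitones, exactly the major third.

major 3rd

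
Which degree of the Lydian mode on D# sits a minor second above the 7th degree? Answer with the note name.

The scale is D# E# F## G## A# B# C##.
The 7th degree is C##; a minor second above that is D# — scale degree 1.

D#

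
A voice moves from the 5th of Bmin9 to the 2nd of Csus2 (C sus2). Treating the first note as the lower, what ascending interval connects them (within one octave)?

m6

Bmin9 has F♯ as its 5th, and Csus2 (C sus2) has D as its 2nd.
From F♯ to D: 8 semitones over a sixth = minor.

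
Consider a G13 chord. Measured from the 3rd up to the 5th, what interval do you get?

G13: G–B–D–F–A–E.
3rd = B; 5th = D.
B up to D is 3 semitones, a half step narrower than a major third, so the interval is minor.

minor third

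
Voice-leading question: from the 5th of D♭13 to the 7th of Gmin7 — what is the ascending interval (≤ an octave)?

major 6th

The 5th of D♭13 is A♭; the 7th of Gmin7 is F.
From A♭ to F is 9 semitones, exactly the major sixth.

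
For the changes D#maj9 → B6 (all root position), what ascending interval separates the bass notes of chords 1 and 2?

minor sixth

The roots are D# and B.
6 letter names make it a sixth; at 8 semitones (a half step narrower than major) the quality is minor.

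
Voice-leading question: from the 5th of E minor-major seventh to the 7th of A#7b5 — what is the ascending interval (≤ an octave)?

The 5th of E minor-major seventh is B; the 7th of A#7b5 is G#.
B up to G# spans 6 letter names and 9 semitones — a major sixth.

major 6th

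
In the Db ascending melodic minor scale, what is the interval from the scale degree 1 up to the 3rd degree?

m3

The scale runs Db Eb Fb Gb Ab Bb C.
That puts Db below Fb.
Db up to Fb is 3 semitones, a half step narrower than a major third, so the interval is minor.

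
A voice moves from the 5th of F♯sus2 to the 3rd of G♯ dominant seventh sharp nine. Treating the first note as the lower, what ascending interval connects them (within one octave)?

F♯sus2 has C♯ as its 5th, and G♯ dominant seventh sharp nine has B♯ as its 3rd.
From C♯ to B♯ is 11 semitones, exactly the major seventh.

major seventh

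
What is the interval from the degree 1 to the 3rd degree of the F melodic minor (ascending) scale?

minor 3rd

F melodic minor: F G Ab Bb C D E.
Degree 1 = F; 3rd degree = Ab.
F up to Ab is 3 semitones, a half step narrower than a major third, so the interval is minor.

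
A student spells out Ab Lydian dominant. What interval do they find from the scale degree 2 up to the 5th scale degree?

P4

Ab lydian dominant: Ab Bb C D Eb F Gb.
Scale degree 2 = Bb; scale degree 5 = Eb.
Counting 4 letters and 5 half steps from Bb gives a perfect fourth.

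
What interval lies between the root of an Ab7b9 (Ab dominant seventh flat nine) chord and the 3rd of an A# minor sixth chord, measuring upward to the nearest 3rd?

The root of Ab7b9 (Ab dominant seventh flat nine) is Ab; the 3rd of A# minor sixth is C#.
3 letter names make it a third; at 5 semitones (a half step wider than major) the quality is augmented.

A3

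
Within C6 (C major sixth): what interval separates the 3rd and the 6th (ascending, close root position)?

perfect 4th

C6 (C major sixth) is spelled C, E, G, A.
So we need the interval from E up to A.
Counting 4 letters and 5 half steps from E gives a perfect fourth.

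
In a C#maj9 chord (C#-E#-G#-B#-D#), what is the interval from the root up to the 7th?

major seventh

That puts C# below B#.
From C# to B# is 11 semitones, exactly the major seventh.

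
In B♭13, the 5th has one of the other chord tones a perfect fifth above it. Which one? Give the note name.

Spelling the chord: B♭, D, F, A♭, C, G.
The 5th is F. A perfect fifth above F is C.
C is the chord's 9th.

C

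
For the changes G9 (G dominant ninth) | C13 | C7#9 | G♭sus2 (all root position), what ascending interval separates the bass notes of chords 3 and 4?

The roots are C and G♭.
C up to G♭ is 6 semitones, a half step narrower than a perfect fifth, so the interval is diminished.

diminished fifth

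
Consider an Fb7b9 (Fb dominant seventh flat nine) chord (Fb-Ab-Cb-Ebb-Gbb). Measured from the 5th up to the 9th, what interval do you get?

That puts Cb below Gbb.
From Cb to Gbb: 6 semitones over a fifth = diminished.

diminished 5th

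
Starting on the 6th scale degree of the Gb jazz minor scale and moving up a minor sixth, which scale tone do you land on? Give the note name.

Cb

The scale is Gb Ab Bbb Cb Db Eb F.
The 6th scale degree is Eb; a minor sixth above that is Cb — scale degree 4.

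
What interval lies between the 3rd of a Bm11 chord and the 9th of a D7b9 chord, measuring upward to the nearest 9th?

m2

The 3rd of Bm11 is D; the 9th of D7b9 is Eb.
From D to Eb: 1 semitone over a second = minor.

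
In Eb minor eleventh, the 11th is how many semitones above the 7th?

Ebm11 (Eb minor eleventh): Eb, Gb, Bb, Db, F, Ab.
Db to Ab is a perfect fifth: 7 semitones.

7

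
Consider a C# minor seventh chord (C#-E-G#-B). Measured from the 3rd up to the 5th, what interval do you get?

M3

3rd = E; 5th = G#.
From E to G# is 4 semitones, exactly the major third.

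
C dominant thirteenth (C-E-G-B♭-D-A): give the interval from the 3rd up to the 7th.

diminished fifth

That puts E below B♭.
5 letter names make it a fifth; at 6 semitones (a half step narrower than perfect) the quality is diminished.
That tritone between 3rd and 7th is what gives the dominant seventh its pull toward resolution.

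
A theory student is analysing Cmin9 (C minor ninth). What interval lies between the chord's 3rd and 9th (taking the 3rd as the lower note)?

major seventh

Cm9: C E♭ G B♭ D.
3rd = E♭; 9th = D.
Counting 7 letters and 11 half steps from E♭ gives a major seventh.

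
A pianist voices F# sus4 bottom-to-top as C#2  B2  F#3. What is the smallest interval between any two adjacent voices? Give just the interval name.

Adjacent intervals: C#2→B2 = minor seventh; B2→F#3 = perfect fifth.
The smallest is B2 to F#3, a perfect fifth (7 semitones).

perfect fifth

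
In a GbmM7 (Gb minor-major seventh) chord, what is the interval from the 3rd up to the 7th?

A5

Spelling the chord: Gb, Bbb, Db, F.
3rd = Bbb; 7th = F.
Bbb up to F is 8 semitones, a half step wider than a perfect fifth, so the interval is augmented.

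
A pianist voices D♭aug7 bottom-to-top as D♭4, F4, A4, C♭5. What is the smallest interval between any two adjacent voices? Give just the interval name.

diminished third

Adjacent intervals: D♭4→F4 = major third; F4→A4 = major third; A4→C♭5 = diminished third.
The smallest is A4 to C♭5, a diminished third (2 semitones).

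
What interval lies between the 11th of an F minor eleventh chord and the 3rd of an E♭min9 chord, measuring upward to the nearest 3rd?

minor 6th

F minor eleventh has B♭ as its 11th, and E♭min9 has G♭ as its 3rd.
From B♭ to G♭: 8 semitones over a sixth = minor.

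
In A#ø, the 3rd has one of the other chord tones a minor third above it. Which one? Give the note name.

E

The chord tones of A#ø are A#–C#–E–G#.
The 3rd is C#. A minor third above C# is E.
E is the chord's 5th.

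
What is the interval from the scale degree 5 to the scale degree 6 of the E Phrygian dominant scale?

E phrygian dominant: E F G# A B C D.
Scale degree 5 = B; 6th degree = C.
2 letter names make it a second; at 1 semitone (a half step narrower than major) the quality is minor.

minor 2nd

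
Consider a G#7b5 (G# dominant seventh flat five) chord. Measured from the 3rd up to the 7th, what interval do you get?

G# dominant seventh flat five is spelled G#-B#-D-F#.
That puts B# below F#.
B# up to F# is 6 semitones, a half step narrower than a perfect fifth, so the interval is diminished.

d5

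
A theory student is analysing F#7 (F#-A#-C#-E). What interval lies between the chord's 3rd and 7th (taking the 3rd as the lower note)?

diminished 5th

That puts A# below E.
A# up to E is 6 semitones, a half step narrower than a perfect fifth, so the interval is diminished.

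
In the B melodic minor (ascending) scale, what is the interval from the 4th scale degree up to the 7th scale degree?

Spelling the B melodic minor (ascending) scale: B C# D E F# G# A#.
That puts E below A#.
E up to A# is 6 semitones, a half step wider than a perfect fourth, so the interval is augmented.

A4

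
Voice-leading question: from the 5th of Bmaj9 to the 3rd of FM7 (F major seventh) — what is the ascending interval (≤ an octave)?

Bmaj9 has F# as its 5th, and FM7 (F major seventh) has A as its 3rd.
F# up to A is 3 semitones, a half step narrower than a major third, so the interval is minor.

minor third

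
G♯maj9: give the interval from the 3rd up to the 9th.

G♯maj9 (G♯ major ninth) is spelled G♯-B♯-D♯-F𝄪-A♯.
So we need the interval from B♯ up to A♯.
7 letter names make it a seventh; at 10 semitones (a half step narrower than major) the quality is minor.

m7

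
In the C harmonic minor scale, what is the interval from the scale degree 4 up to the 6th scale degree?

Spelling the C harmonic minor scale: C D Eb F G Ab B.
The scale degree 4 is F and the scale degree 6 is Ab.
3 letter names make it a third; at 3 semitones (a half step narrower than major) the quality is minor.

minor 3rd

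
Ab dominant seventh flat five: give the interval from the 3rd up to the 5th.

diminished third

Ab dominant seventh flat five is spelled Ab-C-Ebb-Gb.
The 3rd is C and the 5th is Ebb.
From C to Ebb: 2 semitones over a third = diminished.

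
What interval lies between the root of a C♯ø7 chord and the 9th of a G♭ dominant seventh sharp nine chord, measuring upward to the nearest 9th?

minor sixth

The root of C♯ø7 is C♯; the 9th of G♭ dominant seventh sharp nine is A.
6 letter names make it a sixth; at 8 semitones (a half step narrower than major) the quality is minor.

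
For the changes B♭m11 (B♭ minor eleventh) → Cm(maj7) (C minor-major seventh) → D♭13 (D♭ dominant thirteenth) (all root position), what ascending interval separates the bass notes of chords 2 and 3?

m2

The roots are C and D♭.
2 letter names make it a second; at 1 semitone (a half step narrower than major) the quality is minor.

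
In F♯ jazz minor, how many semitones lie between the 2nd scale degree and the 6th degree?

7

The scale is F♯ G♯ A B C♯ D♯ E♯.
G♯ up to D♯ is a perfect fifth — 7 semitones.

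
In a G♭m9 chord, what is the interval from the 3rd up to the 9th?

G♭m9 (G♭ minor ninth): G♭, B𝄫, D♭, F♭, A♭.
3rd = B𝄫; 9th = A♭.
B𝄫 up to A♭ spans 7 letter names and 11 semitones — a major seventh.

major seventh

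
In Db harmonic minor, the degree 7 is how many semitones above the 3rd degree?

The scale is Db Eb Fb Gb Ab Bbb C.
Fb up to C is an augmented fifth — 8 semitones.

8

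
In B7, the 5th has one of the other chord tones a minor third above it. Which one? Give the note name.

Spelling the chord: B D♯ F♯ A.
The 5th is F♯. A minor third above F♯ is A.
A is the chord's 7th.

A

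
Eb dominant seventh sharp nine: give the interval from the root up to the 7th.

Spelling the chord: Eb–G–Bb–Db–F#.
That puts Eb below Db.
Eb up to Db is 10 semitones, a half step narrower than a major seventh, so the interval is minor.

m7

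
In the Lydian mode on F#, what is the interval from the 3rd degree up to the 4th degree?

major second

The scale runs F# G# A# B# C# D# E#.
That puts A# below B#.
From A# to B# is 2 semitones, exactly the major second.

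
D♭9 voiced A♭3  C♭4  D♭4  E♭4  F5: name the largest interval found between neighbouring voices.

major ninth

Adjacent intervals: A♭3→C♭4 = minor third; C♭4→D♭4 = major second; D♭4→E♭4 = major second; E♭4→F5 = major ninth.
The largest is E♭4 to F5, a major ninth (14 semitones).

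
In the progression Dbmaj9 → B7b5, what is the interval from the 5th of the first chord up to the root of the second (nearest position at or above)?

Dbmaj9 has Ab as its 5th, and B7b5 has B as its root.
Ab up to B is 3 semitones, a half step wider than a major second, so the interval is augmented.

augmented second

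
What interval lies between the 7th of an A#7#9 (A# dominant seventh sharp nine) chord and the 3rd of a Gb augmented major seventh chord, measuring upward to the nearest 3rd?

d3

The 7th of A#7#9 (A# dominant seventh sharp nine) is G#; the 3rd of Gb augmented major seventh is Bb.
G# up to Bb is 2 semitones, a whole step narrower than a major third, so the interval is diminished.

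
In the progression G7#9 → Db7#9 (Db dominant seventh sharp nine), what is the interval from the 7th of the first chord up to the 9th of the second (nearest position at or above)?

G7#9 has F as its 7th, and Db7#9 (Db dominant seventh sharp nine) has E as its 9th.
From F to E is 11 semitones, exactly the major seventh.

major 7th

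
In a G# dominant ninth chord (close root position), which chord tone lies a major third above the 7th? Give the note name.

A#

G# dominant ninth is spelled G# B# D# F# A#.
The 7th is F#. A major third above F# is A#.
A# is the chord's 9th.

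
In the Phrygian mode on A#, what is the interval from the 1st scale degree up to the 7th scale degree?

Spelling the Phrygian mode on A#: A# B C# D# E# F# G#.
The 1st scale degree is A# and the scale degree 7 is G#.
7 letter names make it a seventh; at 10 semitones (a half step narrower than major) the quality is minor.

m7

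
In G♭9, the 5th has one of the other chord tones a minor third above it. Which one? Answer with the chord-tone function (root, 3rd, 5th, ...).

G♭9 (G♭ dominant ninth) is spelled G♭ B♭ D♭ F♭ A♭.
The 5th is D♭. A minor third above D♭ is F♭.
F♭ is the chord's 7th.

7th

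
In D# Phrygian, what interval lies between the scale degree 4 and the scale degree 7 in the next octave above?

D# phrygian: D# E F# G# A# B C#.
So we need the interval from G# up to C#.
Counting 11 letters and 17 half steps from G# gives a perfect eleventh.

perfect eleventh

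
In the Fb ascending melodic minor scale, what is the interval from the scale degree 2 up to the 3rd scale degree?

minor second

Fb melodic minor: Fb Gb Abb Bbb Cb Db Eb.
The scale degree 2 is Gb and the degree 3 is Abb.
From Gb to Abb: 1 semitone over a second = minor.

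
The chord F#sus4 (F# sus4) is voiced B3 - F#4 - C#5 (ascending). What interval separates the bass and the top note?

The outer voices are B3 and C#5.
Counting 9 letters and 14 half steps from B gives a major ninth.

major 9th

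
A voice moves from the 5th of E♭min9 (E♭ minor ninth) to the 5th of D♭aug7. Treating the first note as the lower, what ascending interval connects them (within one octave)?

E♭min9 (E♭ minor ninth) has B♭ as its 5th, and D♭aug7 has A as its 5th.
B♭ up to A spans 7 letter names and 11 semitones — a major seventh.

major seventh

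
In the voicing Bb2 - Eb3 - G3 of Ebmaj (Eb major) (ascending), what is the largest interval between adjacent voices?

perfect fourth

Adjacent intervals: Bb2→Eb3 = perfect fourth; Eb3→G3 = major third.
The largest is Bb2 to Eb3, a perfect fourth (5 semitones).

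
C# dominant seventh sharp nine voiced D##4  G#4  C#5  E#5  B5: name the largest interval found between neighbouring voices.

Adjacent intervals: D##4→G#4 = diminished fourth; G#4→C#5 = perfect fourth; C#5→E#5 = major third; E#5→B5 = diminished fifth.
The largest is E#5 to B5, a diminished fifth (6 semitones).

diminished fifth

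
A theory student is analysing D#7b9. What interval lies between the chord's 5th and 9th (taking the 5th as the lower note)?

diminished fifth

D#7b9 (D# dominant seventh flat nine) is spelled D#-F##-A#-C#-E.
That puts A# below E.
A# up to E is 6 semitones, a half step narrower than a perfect fifth, so the interval is diminished.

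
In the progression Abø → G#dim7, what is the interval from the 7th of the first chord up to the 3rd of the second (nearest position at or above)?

The 7th of Abø is Gb; the 3rd of G#dim7 is B.
Gb up to B is 5 semitones, a half step wider than a major third, so the interval is augmented.

augmented third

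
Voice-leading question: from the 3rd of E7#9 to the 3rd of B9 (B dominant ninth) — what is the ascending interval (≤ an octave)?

perfect fifth

E7#9 has G# as its 3rd, and B9 (B dominant ninth) has D# as its 3rd.
From G# to D# is 7 semitones, exactly the perfect fifth.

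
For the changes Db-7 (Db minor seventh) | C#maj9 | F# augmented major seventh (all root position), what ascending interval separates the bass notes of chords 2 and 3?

The roots are C# and F#.
Counting 4 letters and 5 half steps from C# gives a perfect fourth.

perfect fourth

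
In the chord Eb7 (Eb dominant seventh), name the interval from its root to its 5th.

Eb dominant seventh: Eb-G-Bb-Db.
Root = Eb; 5th = Bb.
Counting 5 letters and 7 half steps from Eb gives a perfect fifth.

perfect fifth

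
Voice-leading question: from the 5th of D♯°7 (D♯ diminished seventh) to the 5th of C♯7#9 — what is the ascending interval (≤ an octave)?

major 7th

D♯°7 (D♯ diminished seventh) has A as its 5th, and C♯7#9 has G♯ as its 5th.
From A to G♯ is 11 semitones, exactly the major seventh.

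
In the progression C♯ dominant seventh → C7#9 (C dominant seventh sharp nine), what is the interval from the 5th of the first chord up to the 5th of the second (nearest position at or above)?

The 5th of C♯ dominant seventh is G♯; the 5th of C7#9 (C dominant seventh sharp nine) is G.
8 letter names make it an octave; at 11 semitones (a half step narrower than perfect) the quality is diminished.

diminished octave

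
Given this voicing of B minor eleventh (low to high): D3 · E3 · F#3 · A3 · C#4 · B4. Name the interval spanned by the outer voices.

The outer voices are D3 and B4.
From D to B is 21 semitones, exactly the major thirteenth.

M13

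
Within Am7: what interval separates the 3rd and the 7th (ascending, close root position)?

perfect fifth

Amin7 is spelled A, C, E, G.
The 3rd is C and the 7th is G.
Counting 5 letters and 7 half steps from C gives a perfect fifth.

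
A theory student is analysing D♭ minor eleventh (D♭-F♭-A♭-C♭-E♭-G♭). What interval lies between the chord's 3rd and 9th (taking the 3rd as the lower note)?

3rd = F♭; 9th = E♭.
Counting 7 letters and 11 half steps from F♭ gives a major seventh.

major seventh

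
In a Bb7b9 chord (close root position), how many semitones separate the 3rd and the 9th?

Bb7b9 is spelled Bb–D–F–Ab–Cb.
D to Cb is a diminished seventh: 9 semitones.

9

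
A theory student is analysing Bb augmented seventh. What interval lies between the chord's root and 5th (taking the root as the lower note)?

Bb+7 (Bb augmented seventh) is spelled Bb–D–F#–Ab.
So we need the interval from Bb up to F#.
Bb up to F# is 8 semitones, a half step wider than a perfect fifth, so the interval is augmented.

augmented fifth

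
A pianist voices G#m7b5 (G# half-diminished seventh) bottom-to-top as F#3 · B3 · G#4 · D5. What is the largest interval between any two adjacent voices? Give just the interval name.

Adjacent intervals: F#3→B3 = perfect fourth; B3→G#4 = major sixth; G#4→D5 = diminished fifth.
The largest is B3 to G#4, a major sixth (9 semitones).

major sixth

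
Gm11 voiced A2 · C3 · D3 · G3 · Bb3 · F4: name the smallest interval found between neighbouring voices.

Adjacent intervals: A2→C3 = minor third; C3→D3 = major second; D3→G3 = perfect fourth; G3→Bb3 = minor third; Bb3→F4 = perfect fifth.
The smallest is C3 to D3, a major second (2 semitones).

major second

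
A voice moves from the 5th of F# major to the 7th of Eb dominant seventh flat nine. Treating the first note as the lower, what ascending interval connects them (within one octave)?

diminished 2nd

F# major has C# as its 5th, and Eb dominant seventh flat nine has Db as its 7th.
From C# to Db: 0 semitones over a second = diminished.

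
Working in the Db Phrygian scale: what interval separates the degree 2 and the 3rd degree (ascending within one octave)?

M2

Db phrygian: Db Ebb Fb Gb Ab Bbb Cb.
The degree 2 is Ebb and the degree 3 is Fb.
From Ebb to Fb is 2 semitones, exactly the major second.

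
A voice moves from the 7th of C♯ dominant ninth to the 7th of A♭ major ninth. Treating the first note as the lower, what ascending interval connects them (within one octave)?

C♯ dominant ninth has B as its 7th, and A♭ major ninth has G as its 7th.
From B to G: 8 semitones over a sixth = minor.

minor sixth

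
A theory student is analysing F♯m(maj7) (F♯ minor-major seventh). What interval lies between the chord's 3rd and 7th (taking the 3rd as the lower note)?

The chord tones of F♯ minor-major seventh are F♯, A, C♯, E♯.
The 3rd is A and the 7th is E♯.
From A to E♯: 8 semitones over a fifth = augmented.

augmented fifth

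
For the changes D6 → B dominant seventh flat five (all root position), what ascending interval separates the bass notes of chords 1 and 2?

The roots are D and B.
From D to B is 9 semitones, exactly the major sixth.

major sixth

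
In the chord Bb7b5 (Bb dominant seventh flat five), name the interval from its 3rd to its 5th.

diminished 3rd

Spelling the chord: Bb D Fb Ab.
3rd = D; 5th = Fb.
3 letter names make it a third; at 2 semitones (a whole step narrower than major) the quality is diminished.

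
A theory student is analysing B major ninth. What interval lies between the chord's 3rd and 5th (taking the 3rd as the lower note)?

minor third

The chord tones of Bmaj9 are B D♯ F♯ A♯ C♯.
The 3rd is D♯ and the 5th is F♯.
D♯ up to F♯ is 3 semitones, a half step narrower than a major third, so the interval is minor.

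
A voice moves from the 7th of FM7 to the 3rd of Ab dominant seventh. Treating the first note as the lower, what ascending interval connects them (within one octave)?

The 7th of FM7 is E; the 3rd of Ab dominant seventh is C.
E up to C is 8 semitones, a half step narrower than a major sixth, so the interval is minor.

m6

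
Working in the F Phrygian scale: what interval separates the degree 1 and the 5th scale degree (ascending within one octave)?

The scale runs F Gb Ab Bb C Db Eb.
That puts F below C.
From F to C is 7 semitones, exactly the perfect fifth.

perfect fifth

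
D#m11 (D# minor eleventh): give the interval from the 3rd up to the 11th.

major ninth

D#m11: D#-F#-A#-C#-E#-G#.
That puts F# below G#.
From F# to G# is 14 semitones, exactly the major ninth.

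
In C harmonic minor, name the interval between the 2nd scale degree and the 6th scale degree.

diminished fifth

C harmonic minor: C D Eb F G Ab B.
2nd scale degree = D; degree 6 = Ab.
D up to Ab is 6 semitones, a half step narrower than a perfect fifth, so the interval is diminished.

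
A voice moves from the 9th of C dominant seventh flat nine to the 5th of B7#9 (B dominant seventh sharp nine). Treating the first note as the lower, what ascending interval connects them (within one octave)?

augmented 3rd

The 9th of C dominant seventh flat nine is Db; the 5th of B7#9 (B dominant seventh sharp nine) is F#.
3 letter names make it a third; at 5 semitones (a half step wider than major) the quality is augmented.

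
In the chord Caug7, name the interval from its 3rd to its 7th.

The chord tones of C augmented seventh are C E G# Bb.
So we need the interval from E up to Bb.
From E to Bb: 6 semitones over a fifth = diminished.
This 3–7 tritone is the characteristic tension at the heart of the dominant sound.

diminished fifth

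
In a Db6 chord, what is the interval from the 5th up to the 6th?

Db6: Db-F-Ab-Bb.
The 5th is Ab and the 6th is Bb.
Ab up to Bb spans 2 letter names and 2 semitones — a major second.

major second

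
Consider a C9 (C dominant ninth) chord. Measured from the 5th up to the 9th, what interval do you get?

Spelling the chord: C E G Bb D.
So we need the interval from G up to D.
Counting 5 letters and 7 half steps from G gives a perfect fifth.

perfect 5th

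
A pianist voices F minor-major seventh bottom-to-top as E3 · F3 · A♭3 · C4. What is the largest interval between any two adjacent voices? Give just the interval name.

Adjacent intervals: E3→F3 = minor second; F3→A♭3 = minor third; A♭3→C4 = major third.
The largest is A♭3 to C4, a major third (4 semitones).

major third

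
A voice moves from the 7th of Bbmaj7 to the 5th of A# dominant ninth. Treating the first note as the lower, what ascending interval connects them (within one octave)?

The 7th of Bbmaj7 is A; the 5th of A# dominant ninth is E#.
5 letter names make it a fifth; at 8 semitones (a half step wider than perfect) the quality is augmented.

augmented fifth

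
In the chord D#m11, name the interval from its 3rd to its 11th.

D#m11: D#–F#–A#–C#–E#–G#.
So we need the interval from F# up to G#.
F# up to G# spans 9 letter names and 14 semitones — a major ninth.

major 9th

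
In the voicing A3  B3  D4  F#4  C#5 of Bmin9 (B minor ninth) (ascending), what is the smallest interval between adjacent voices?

major second

Adjacent intervals: A3→B3 = major second; B3→D4 = minor third; D4→F#4 = major third; F#4→C#5 = perfect fifth.
The smallest is A3 to B3, a major second (2 semitones).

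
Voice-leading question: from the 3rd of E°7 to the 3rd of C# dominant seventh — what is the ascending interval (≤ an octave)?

augmented 6th

The 3rd of E°7 is G; the 3rd of C# dominant seventh is E#.
From G to E#: 10 semitones over a sixth = augmented.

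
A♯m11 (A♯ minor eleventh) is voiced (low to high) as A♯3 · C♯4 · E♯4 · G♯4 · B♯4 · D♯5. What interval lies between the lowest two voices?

minor third

Those voices are A♯3 and C♯4.
3 letter names make it a third; at 3 semitones (a half step narrower than major) the quality is minor.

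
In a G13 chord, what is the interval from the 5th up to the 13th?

M9

Spelling the chord: G-B-D-F-A-E.
5th = D; 13th = E.
From D to E is 14 semitones, exactly the major ninth.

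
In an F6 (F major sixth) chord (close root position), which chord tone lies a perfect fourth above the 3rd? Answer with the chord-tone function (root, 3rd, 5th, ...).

6th

F6 is spelled F–A–C–D.
The 3rd is A. A perfect fourth above A is D.
D is the chord's 6th.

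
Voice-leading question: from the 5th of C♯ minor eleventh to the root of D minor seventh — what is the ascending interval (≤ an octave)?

The 5th of C♯ minor eleventh is G♯; the root of D minor seventh is D.
G♯ up to D is 6 semitones, a half step narrower than a perfect fifth, so the interval is diminished.

diminished fifth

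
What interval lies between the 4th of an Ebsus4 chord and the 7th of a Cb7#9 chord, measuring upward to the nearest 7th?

minor 2nd

Ebsus4 has Ab as its 4th, and Cb7#9 has Bbb as its 7th.
From Ab to Bbb: 1 semitone over a second = minor.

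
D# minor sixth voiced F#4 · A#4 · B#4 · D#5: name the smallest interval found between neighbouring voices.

Adjacent intervals: F#4→A#4 = major third; A#4→B#4 = major second; B#4→D#5 = minor third.
The smallest is A#4 to B#4, a major second (2 semitones).

major second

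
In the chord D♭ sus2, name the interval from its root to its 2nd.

D♭sus2: D♭ E♭ A♭.
The root is D♭ and the 2nd is E♭.
Counting 2 letters and 2 half steps from D♭ gives a major second.

major second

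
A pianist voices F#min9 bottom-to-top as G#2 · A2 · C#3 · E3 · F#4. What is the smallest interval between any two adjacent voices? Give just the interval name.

minor second

Adjacent intervals: G#2→A2 = minor second; A2→C#3 = major third; C#3→E3 = minor third; E3→F#4 = major ninth.
The smallest is G#2 to A2, a minor second (1 semitone).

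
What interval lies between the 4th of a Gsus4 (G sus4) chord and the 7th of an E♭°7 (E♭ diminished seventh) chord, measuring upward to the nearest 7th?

Gsus4 (G sus4) has C as its 4th, and E♭°7 (E♭ diminished seventh) has D𝄫 as its 7th.
2 letter names make it a second; at 0 semitones (a whole step narrower than major) the quality is diminished.

diminished second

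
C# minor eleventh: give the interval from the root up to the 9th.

major ninth

C# minor eleventh is spelled C#–E–G#–B–D#–F#.
That puts C# below D#.
From C# to D# is 14 semitones, exactly the major ninth.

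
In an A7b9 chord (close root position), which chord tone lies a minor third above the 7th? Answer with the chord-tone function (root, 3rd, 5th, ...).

9th

Spelling the chord: A, C#, E, G, Bb.
The 7th is G. A minor third above G is Bb.
Bb is the chord's 9th.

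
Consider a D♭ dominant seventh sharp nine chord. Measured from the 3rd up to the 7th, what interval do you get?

diminished fifth

Spelling the chord: D♭–F–A♭–C♭–E.
3rd = F; 7th = C♭.
From F to C♭: 6 semitones over a fifth = diminished.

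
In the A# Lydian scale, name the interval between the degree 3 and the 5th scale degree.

minor third

A# lydian: A# B# C## D## E# F## G##.
Degree 3 = C##; degree 5 = E#.
3 letter names make it a third; at 3 semitones (a half step narrower than major) the quality is minor.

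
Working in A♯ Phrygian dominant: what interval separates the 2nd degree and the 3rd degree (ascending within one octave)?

augmented second

The scale runs A♯ B C𝄪 D♯ E♯ F♯ G♯.
So we need the interval from B up to C𝄪.
From B to C𝄪: 3 semitones over a second = augmented.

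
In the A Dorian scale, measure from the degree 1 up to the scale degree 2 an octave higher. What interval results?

major ninth

The scale runs A B C D E F♯ G.
The degree 1 is A and the degree 2 (up an octave) is B.
A up to B spans 9 letter names and 14 semitones — a major ninth.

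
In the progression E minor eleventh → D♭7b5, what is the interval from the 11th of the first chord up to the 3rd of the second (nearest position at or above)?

The 11th of E minor eleventh is A; the 3rd of D♭7b5 is F.
6 letter names make it a sixth; at 8 semitones (a half step narrower than major) the quality is minor.

minor sixth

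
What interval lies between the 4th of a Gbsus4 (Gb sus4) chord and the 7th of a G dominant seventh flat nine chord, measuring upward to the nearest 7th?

augmented fourth

Gbsus4 (Gb sus4) has Cb as its 4th, and G dominant seventh flat nine has F as its 7th.
4 letter names make it a fourth; at 6 semitones (a half step wider than perfect) the quality is augmented.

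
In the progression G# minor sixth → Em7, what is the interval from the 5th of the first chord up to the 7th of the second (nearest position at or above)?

The 5th of G# minor sixth is D#; the 7th of Em7 is D.
From D# to D: 11 semitones over an octave = diminished.

diminished octave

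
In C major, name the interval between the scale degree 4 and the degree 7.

C major: C D E F G A B.
That puts F below B.
From F to B: 6 semitones over a fourth = augmented.

augmented fourth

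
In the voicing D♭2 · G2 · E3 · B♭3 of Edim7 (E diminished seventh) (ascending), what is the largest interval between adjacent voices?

major sixth

Adjacent intervals: D♭2→G2 = augmented fourth; G2→E3 = major sixth; E3→B♭3 = diminished fifth.
The largest is G2 to E3, a major sixth (9 semitones).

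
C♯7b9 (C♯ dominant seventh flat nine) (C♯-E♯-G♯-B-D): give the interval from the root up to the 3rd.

The root is C♯ and the 3rd is E♯.
From C♯ to E♯ is 4 semitones, exactly the major third.

major third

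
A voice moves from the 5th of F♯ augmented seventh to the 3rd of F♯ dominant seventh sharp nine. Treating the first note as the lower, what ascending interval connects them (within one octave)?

minor 6th

F♯ augmented seventh has C𝄪 as its 5th, and F♯ dominant seventh sharp nine has A♯ as its 3rd.
6 letter names make it a sixth; at 8 semitones (a half step narrower than major) the quality is minor.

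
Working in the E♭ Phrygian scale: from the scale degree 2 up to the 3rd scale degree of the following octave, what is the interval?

Spelling the E♭ Phrygian scale: E♭ F♭ G♭ A♭ B♭ C♭ D♭.
Scale degree 2 = F♭; 3rd degree (up an octave) = G♭.
From F♭ to G♭ is 14 semitones, exactly the major ninth.

M9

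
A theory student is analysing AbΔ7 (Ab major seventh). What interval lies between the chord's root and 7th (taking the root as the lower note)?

AbM7 is spelled Ab–C–Eb–G.
Root = Ab; 7th = G.
Counting 7 letters and 11 half steps from Ab gives a major seventh.

major 7th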